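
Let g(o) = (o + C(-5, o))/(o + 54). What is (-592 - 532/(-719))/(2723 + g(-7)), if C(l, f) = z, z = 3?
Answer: -19980452/92015463 ≈ -0.21714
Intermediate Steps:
C(l, f) = 3
g(o) = (3 + o)/(54 + o) (g(o) = (o + 3)/(o + 54) = (3 + o)/(54 + o))
(-592 - 532/(-719))/(2723 + g(-7)) = (-592 - 532/(-719))/(2723 + (3 - 7)/(54 - 7)) = (-592 - 532*(-1/719))/(2723 - 4/47) = (-592 + 532/719)/(2723 + (1/47)*(-4)) = -425116/(719*(2723 - 4/47)) = -425116/(719*127977/47) = -425116/719*47/127977 = -19980452/92015463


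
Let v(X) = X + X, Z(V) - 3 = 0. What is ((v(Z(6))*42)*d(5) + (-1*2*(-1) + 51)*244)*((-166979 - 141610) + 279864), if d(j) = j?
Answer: -407665200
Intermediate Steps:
Z(V) = 3 (Z(V) = 3 + 0 = 3)
v(X) = 2*X
((v(Z(6))*42)*d(5) + (-1*2*(-1) + 51)*244)*((-166979 - 141610) + 279864) = (((2*3)*42)*5 + (-1*2*(-1) + 51)*244)*((-166979 - 141610) + 279864) = ((6*42)*5 + (-2*(-1) + 51)*244)*(-308589 + 279864) = (252*5 + (2 + 51)*244)*(-28725) = (1260 + 53*244)*(-28725) = (1260 + 12932)*(-28725) = 14192*(-28725) = -407665200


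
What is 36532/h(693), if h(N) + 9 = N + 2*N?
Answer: 18266/1035 ≈ 17.648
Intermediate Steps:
h(N) = -9 + 3*N (h(N) = -9 + (N + 2*N) = -9 + 3*N)
36532/h(693) = 36532/(-9 + 3*693) = 36532/(-9 + 2079) = 36532/2070 = 36532*(1/2070) = 18266/1035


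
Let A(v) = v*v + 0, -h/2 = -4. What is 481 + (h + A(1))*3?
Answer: 508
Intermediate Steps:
h = 8 (h = -2*(-4) = 8)
A(v) = v² (A(v) = v² + 0 = v²)
481 + (h + A(1))*3 = 481 + (8 + 1²)*3 = 481 + (8 + 1)*3 = 481 + 9*3 = 481 + 27 = 508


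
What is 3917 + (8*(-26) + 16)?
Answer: 3725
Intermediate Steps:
3917 + (8*(-26) + 16) = 3917 + (-208 + 16) = 3917 - 192 = 3725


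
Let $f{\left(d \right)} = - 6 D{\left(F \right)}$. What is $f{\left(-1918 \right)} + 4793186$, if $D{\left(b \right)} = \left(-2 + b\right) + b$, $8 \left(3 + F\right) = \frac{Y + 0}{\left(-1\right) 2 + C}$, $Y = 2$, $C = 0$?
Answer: $\frac{9586471}{2} \approx 4.7932 \cdot 10^{6}$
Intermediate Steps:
$F = - \frac{25}{8}$ ($F = -3 + \frac{\left(2 + 0\right) \frac{1}{\left(-1\right) 2 + 0}}{8} = -3 + \frac{2 \frac{1}{-2 + 0}}{8} = -3 + \frac{2 \frac{1}{-2}}{8} = -3 + \frac{2 \left(- \frac{1}{2}\right)}{8} = -3 + \frac{1}{8} \left(-1\right) = -3 - \frac{1}{8} = - \frac{25}{8} \approx -3.125$)
$D{\left(b \right)} = -2 + 2 b$
$f{\left(d \right)} = \frac{99}{2}$ ($f{\left(d \right)} = - 6 \left(-2 + 2 \left(- \frac{25}{8}\right)\right) = - 6 \left(-2 - \frac{25}{4}\right) = \left(-6\right) \left(- \frac{33}{4}\right) = \frac{99}{2}$)
$f{\left(-1918 \right)} + 4793186 = \frac{99}{2} + 4793186 = \frac{9586471}{2}$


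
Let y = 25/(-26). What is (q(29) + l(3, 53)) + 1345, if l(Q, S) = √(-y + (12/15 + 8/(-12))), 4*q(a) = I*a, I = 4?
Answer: 1374 + √166530/390 ≈ 1375.0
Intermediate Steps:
y = -25/26 (y = 25*(-1/26) = -25/26 ≈ -0.96154)
q(a) = a (q(a) = (4*a)/4 = a)
l(Q, S) = √166530/390 (l(Q, S) = √(-1*(-25/26) + (12/15 + 8/(-12))) = √(25/26 + (12*(1/15) + 8*(-1/12))) = √(25/26 + (⅘ - ⅔)) = √(25/26 + 2/15) = √(427/390) = √166530/390)
(q(29) + l(3, 53)) + 1345 = (29 + √166530/390) + 1345 = 1374 + √166530/390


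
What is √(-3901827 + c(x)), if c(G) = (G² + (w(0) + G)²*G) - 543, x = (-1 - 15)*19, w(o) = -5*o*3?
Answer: I*√31904418 ≈ 5648.4*I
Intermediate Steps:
w(o) = -15*o
x = -304 (x = -16*19 = -304)
c(G) = -543 + G² + G³ (c(G) = (G² + (-15*0 + G)²*G) - 543 = (G² + (0 + G)²*G) - 543 = (G² + G²*G) - 543 = (G² + G³) - 543 = -543 + G² + G³)
√(-3901827 + c(x)) = √(-3901827 + (-543 + (-304)² + (-304)³)) = √(-3901827 + (-543 + 92416 - 28094464)) = √(-3901827 - 28002591) = √(-31904418) = I*√31904418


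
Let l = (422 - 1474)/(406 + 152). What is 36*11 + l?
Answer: 109958/279 ≈ 394.11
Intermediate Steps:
l = -526/279 (l = -1052/558 = -1052*1/558 = -526/279 ≈ -1.8853)
36*11 + l = 36*11 - 526/279 = 396 - 526/279 = 109958/279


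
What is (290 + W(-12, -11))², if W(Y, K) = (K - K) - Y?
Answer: 91204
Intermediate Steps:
W(Y, K) = -Y (W(Y, K) = 0 - Y = -Y)
(290 + W(-12, -11))² = (290 - 1*(-12))² = (290 + 12)² = 302² = 91204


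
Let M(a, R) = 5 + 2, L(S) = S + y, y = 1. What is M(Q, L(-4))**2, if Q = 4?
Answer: 49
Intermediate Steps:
L(S) = 1 + S (L(S) = S + 1 = 1 + S)
M(a, R) = 7
M(Q, L(-4))**2 = 7**2 = 49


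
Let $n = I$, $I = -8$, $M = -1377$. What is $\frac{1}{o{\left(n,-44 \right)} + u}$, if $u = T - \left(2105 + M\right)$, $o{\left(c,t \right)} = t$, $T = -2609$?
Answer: $- \frac{1}{3381} \approx -0.00029577$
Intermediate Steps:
$n = -8$
$u = -3337$ ($u = -2609 - 728 = -3337$)
$\frac{1}{o{\left(n,-44 \right)} + u} = \frac{1}{-44 - 3337} = \frac{1}{-3381} = - \frac{1}{3381}$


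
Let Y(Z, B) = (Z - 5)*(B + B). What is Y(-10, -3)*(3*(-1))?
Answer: -270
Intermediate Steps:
Y(Z, B) = 2*B*(-5 + Z) (Y(Z, B) = (-5 + Z)*(2*B) = 2*B*(-5 + Z))
Y(-10, -3)*(3*(-1)) = (2*(-3)*(-5 - 10))*(3*(-1)) = (2*(-3)*(-15))*(-3) = 90*(-3) = -270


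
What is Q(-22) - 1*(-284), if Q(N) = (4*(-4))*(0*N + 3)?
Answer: 236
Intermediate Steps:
Q(N) = -48 (Q(N) = -16*(0 + 3) = -16*3 = -48)
Q(-22) - 1*(-284) = -48 - 1*(-284) = -48 + 284 = 236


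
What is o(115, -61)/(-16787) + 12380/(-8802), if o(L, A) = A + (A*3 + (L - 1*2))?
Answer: -103334999/73879587 ≈ -1.3987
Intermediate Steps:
o(L, A) = -2 + L + 4*A (o(L, A) = A + (3*A + (L - 2)) = A + (3*A + (-2 + L)) = A + (-2 + L + 3*A) = -2 + L + 4*A)
o(115, -61)/(-16787) + 12380/(-8802) = (-2 + 115 + 4*(-61))/(-16787) + 12380/(-8802) = (-2 + 115 - 244)*(-1/16787) + 12380*(-1/8802) = -131*(-1/16787) - 6190/4401 = 131/16787 - 6190/4401 = -103334999/73879587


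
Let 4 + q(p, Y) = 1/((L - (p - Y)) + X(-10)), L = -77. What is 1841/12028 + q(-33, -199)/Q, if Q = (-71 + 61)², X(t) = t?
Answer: 4299117/38038550 ≈ 0.11302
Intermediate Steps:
Q = 100 (Q = (-10)² = 100)
q(p, Y) = -4 + 1/(-87 + Y - p) (q(p, Y) = -4 + 1/((-77 - (p - Y)) - 10) = -4 + 1/((-77 + (Y - p)) - 10) = -4 + 1/((-77 + Y - p) - 10) = -4 + 1/(-87 + Y - p))
1841/12028 + q(-33, -199)/Q = 1841/12028 + ((-349 - 4*(-33) + 4*(-199))/(87 - 33 - 1*(-199)))/100 = 1841*(1/12028) + ((-349 + 132 - 796)/(87 - 33 + 199))*(1/100) = 1841/12028 + (-1013/253)*(1/100) = 1841/12028 + ((1/253)*(-1013))*(1/100) = 1841/12028 - 1013/253*1/100 = 1841/12028 - 1013/25300 = 4299117/38038550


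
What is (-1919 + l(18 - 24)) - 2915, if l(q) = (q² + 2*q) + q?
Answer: -4816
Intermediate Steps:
l(q) = q² + 3*q
(-1919 + l(18 - 24)) - 2915 = (-1919 + (18 - 24)*(3 + (18 - 24))) - 2915 = (-1919 - 6*(3 - 6)) - 2915 = (-1919 - 6*(-3)) - 2915 = (-1919 + 18) - 2915 = -1901 - 2915 = -4816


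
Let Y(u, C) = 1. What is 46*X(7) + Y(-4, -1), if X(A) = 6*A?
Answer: 1933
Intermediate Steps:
46*X(7) + Y(-4, -1) = 46*(6*7) + 1 = 46*42 + 1 = 1932 + 1 = 1933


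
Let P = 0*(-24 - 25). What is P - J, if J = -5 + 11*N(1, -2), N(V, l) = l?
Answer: 27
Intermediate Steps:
P = 0 (P = 0*(-49) = 0)
J = -27 (J = -5 + 11*(-2) = -5 - 22 = -27)
P - J = 0 - 1*(-27) = 0 + 27 = 27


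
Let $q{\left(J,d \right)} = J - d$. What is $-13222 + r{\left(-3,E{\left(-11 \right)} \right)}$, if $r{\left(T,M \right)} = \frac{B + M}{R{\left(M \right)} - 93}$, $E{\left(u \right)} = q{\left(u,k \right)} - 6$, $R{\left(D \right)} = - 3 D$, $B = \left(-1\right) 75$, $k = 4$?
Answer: $- \frac{66094}{5} \approx -13219.0$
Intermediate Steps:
$B = -75$
$E{\left(u \right)} = -10 + u$ ($E{\left(u \right)} = \left(u - 4\right) - 6 = \left(-4 + u\right) - 6 = -10 + u$)
$r{\left(T,M \right)} = \frac{-75 + M}{-93 - 3 M}$ ($r{\left(T,M \right)} = \frac{-75 + M}{- 3 M - 93} = \frac{-75 + M}{-93 - 3 M}$)
$-13222 + r{\left(-3,E{\left(-11 \right)} \right)} = -13222 + \frac{75 - \left(-10 - 11\right)}{3 \left(31 - 21\right)} = -13222 + \frac{75 - -21}{3 \left(31 - 21\right)} = -13222 + \frac{75 + 21}{3 \cdot 10} = -13222 + \frac{1}{3} \cdot \frac{1}{10} \cdot 96 = -13222 + \frac{16}{5} = - \frac{66094}{5}$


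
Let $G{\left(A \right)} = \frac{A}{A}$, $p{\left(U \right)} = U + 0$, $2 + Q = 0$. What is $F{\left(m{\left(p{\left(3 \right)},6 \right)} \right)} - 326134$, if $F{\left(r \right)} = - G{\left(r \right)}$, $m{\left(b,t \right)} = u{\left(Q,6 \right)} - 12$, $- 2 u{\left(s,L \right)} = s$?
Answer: $-326135$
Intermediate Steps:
$Q = -2$ ($Q = -2 + 0 = -2$)
$p{\left(U \right)} = U$
$u{\left(s,L \right)} = - \frac{s}{2}$
$G{\left(A \right)} = 1$
$m{\left(b,t \right)} = -11$ ($m{\left(b,t \right)} = \left(- \frac{1}{2}\right) \left(-2\right) - 12 = 1 - 12 = -11$)
$F{\left(r \right)} = -1$ ($F{\left(r \right)} = \left(-1\right) 1 = -1$)
$F{\left(m{\left(p{\left(3 \right)},6 \right)} \right)} - 326134 = -1 - 326134 = -326135$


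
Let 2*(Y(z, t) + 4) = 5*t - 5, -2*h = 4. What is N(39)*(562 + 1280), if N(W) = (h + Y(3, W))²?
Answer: 14590482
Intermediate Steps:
h = -2 (h = -½*4 = -2)
Y(z, t) = -13/2 + 5*t/2 (Y(z, t) = -4 + (5*t - 5)/2 = -4 + (-5 + 5*t)/2 = -4 + (-5/2 + 5*t/2) = -13/2 + 5*t/2)
N(W) = (-17/2 + 5*W/2)² (N(W) = (-2 + (-13/2 + 5*W/2))² = (-17/2 + 5*W/2)²)
N(39)*(562 + 1280) = ((-17 + 5*39)²/4)*(562 + 1280) = ((-17 + 195)²/4)*1842 = ((¼)*178²)*1842 = ((¼)*31684)*1842 = 7921*1842 = 14590482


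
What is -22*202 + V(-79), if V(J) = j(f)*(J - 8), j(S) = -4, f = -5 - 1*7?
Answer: -4096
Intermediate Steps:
f = -12 (f = -5 - 7 = -12)
V(J) = 32 - 4*J (V(J) = -4*(J - 8) = -4*(-8 + J) = 32 - 4*J)
-22*202 + V(-79) = -22*202 + (32 - 4*(-79)) = -4444 + (32 + 316) = -4444 + 348 = -4096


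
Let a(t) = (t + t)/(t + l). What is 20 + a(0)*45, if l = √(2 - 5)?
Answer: 20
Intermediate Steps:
l = I*√3 (l = √(-3) = I*√3 ≈ 1.732*I)
a(t) = 2*t/(t + I*√3) (a(t) = (t + t)/(t + I*√3) = (2*t)/(t + I*√3) = 2*t/(t + I*√3))
20 + a(0)*45 = 20 + (2*0/(0 + I*√3))*45 = 20 + (2*0/(I*√3))*45 = 20 + (2*0*(-I*√3/3))*45 = 20 + 0*45 = 20 + 0 = 20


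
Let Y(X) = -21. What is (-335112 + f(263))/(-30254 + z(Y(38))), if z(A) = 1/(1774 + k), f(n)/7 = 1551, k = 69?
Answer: 597601965/55758121 ≈ 10.718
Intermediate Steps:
f(n) = 10857 (f(n) = 7*1551 = 10857)
z(A) = 1/1843 (z(A) = 1/(1774 + 69) = 1/1843)
(-335112 + f(263))/(-30254 + z(Y(38))) = (-335112 + 10857)/(-30254 + 1/1843) = -324255/(-55758121/1843) = -324255*(-1843/55758121) = 597601965/55758121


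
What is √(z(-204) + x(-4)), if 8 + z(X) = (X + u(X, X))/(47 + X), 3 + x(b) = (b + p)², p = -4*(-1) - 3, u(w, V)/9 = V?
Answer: √270982/157 ≈ 3.3157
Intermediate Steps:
u(w, V) = 9*V
p = 1 (p = 4 - 3 = 1)
x(b) = -3 + (1 + b)² (x(b) = -3 + (b + 1)² = -3 + (1 + b)²)
z(X) = -8 + 10*X/(47 + X) (z(X) = -8 + (X + 9*X)/(47 + X) = -8 + (10*X)/(47 + X) = -8 + 10*X/(47 + X))
√(z(-204) + x(-4)) = √(2*(-188 - 204)/(47 - 204) + (-3 + (1 - 4)²)) = √(2*(-392)/(-157) + (-3 + (-3)²)) = √(2*(-1/157)*(-392) + (-3 + 9)) = √(784/157 + 6) = √(1726/157) = √270982/157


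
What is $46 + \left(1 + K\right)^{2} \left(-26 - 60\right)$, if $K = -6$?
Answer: $-2104$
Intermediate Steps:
$46 + \left(1 + K\right)^{2} \left(-26 - 60\right) = 46 + \left(1 - 6\right)^{2} \left(-26 - 60\right) = 46 + \left(-5\right)^{2} \left(-86\right) = 46 + 25 \left(-86\right) = 46 - 2150 = -2104$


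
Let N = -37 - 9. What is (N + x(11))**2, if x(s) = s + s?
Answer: 576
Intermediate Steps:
x(s) = 2*s
N = -46
(N + x(11))**2 = (-46 + 2*11)**2 = (-46 + 22)**2 = (-24)**2 = 576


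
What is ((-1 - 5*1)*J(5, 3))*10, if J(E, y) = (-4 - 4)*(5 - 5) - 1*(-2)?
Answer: -120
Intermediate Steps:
J(E, y) = 2 (J(E, y) = -8*0 + 2 = 0 + 2 = 2)
((-1 - 5*1)*J(5, 3))*10 = ((-1 - 5*1)*2)*10 = ((-1 - 5)*2)*10 = -6*2*10 = -12*10 = -120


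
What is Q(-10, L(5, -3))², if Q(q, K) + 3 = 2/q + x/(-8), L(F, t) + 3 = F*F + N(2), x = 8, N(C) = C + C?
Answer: 441/25 ≈ 17.640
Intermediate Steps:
N(C) = 2*C
L(F, t) = 1 + F² (L(F, t) = -3 + (F*F + 2*2) = -3 + (F² + 4) = -3 + (4 + F²) = 1 + F²)
Q(q, K) = -4 + 2/q (Q(q, K) = -3 + (2/q + 8/(-8)) = -3 + (2/q + 8*(-⅛)) = -3 + (2/q - 1) = -3 + (-1 + 2/q) = -4 + 2/q)
Q(-10, L(5, -3))² = (-4 + 2/(-10))² = (-4 + 2*(-⅒))² = (-4 - ⅕)² = (-21/5)² = 441/25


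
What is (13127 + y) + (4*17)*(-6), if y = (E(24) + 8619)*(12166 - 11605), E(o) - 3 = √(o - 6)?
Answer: 4849661 + 1683*√2 ≈ 4.8520e+6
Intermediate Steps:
E(o) = 3 + √(-6 + o) (E(o) = 3 + √(o - 6) = 3 + √(-6 + o))
y = 4836942 + 1683*√2 (y = ((3 + √(-6 + 24)) + 8619)*(12166 - 11605) = ((3 + √18) + 8619)*561 = ((3 + 3*√2) + 8619)*561 = (8622 + 3*√2)*561 = 4836942 + 1683*√2 ≈ 4.8393e+6)
(13127 + y) + (4*17)*(-6) = (13127 + (4836942 + 1683*√2)) + (4*17)*(-6) = (4850069 + 1683*√2) + 68*(-6) = (4850069 + 1683*√2) - 408 = 4849661 + 1683*√2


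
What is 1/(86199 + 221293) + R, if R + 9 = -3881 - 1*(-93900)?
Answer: 27677354921/307492 ≈ 90010.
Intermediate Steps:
R = 90010 (R = -9 + (-3881 - 1*(-93900)) = -9 + (-3881 + 93900) = -9 + 90019 = 90010)
1/(86199 + 221293) + R = 1/(86199 + 221293) + 90010 = 1/307492 + 90010 = 27677354921/307492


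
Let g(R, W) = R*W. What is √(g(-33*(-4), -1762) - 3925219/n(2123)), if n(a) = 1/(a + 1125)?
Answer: 2*I*√3187335974 ≈ 1.1291e+5*I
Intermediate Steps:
n(a) = 1/(1125 + a)
√(g(-33*(-4), -1762) - 3925219/n(2123)) = √(-33*(-4)*(-1762) - 3925219/(1/(1125 + 2123))) = √(132*(-1762) - 3925219/(1/3248)) = √(-232584 - 3925219/1/3248) = √(-232584 - 3925219*3248) = √(-232584 - 12749111312) = √(-12749343896) = 2*I*√3187335974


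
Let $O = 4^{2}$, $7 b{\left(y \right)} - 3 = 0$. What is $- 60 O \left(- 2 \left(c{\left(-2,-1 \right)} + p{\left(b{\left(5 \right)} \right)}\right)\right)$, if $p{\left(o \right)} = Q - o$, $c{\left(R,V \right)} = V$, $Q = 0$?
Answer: $- \frac{19200}{7} \approx -2742.9$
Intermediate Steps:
$b{\left(y \right)} = \frac{3}{7}$ ($b{\left(y \right)} = \frac{3}{7} + \frac{1}{7} \cdot 0 = \frac{3}{7} + 0 = \frac{3}{7}$)
$p{\left(o \right)} = - o$ ($p{\left(o \right)} = 0 - o = - o$)
$O = 16$
$- 60 O \left(- 2 \left(c{\left(-2,-1 \right)} + p{\left(b{\left(5 \right)} \right)}\right)\right) = \left(-60\right) 16 \left(- 2 \left(-1 - \frac{3}{7}\right)\right) = - 960 \left(- 2 \left(-1 - \frac{3}{7}\right)\right) = - 960 \left(\left(-2\right) \left(- \frac{10}{7}\right)\right) = \left(-960\right) \frac{20}{7} = - \frac{19200}{7}$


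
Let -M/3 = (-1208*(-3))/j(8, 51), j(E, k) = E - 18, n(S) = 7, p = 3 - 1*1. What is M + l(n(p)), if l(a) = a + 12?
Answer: 5531/5 ≈ 1106.2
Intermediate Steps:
p = 2 (p = 3 - 1 = 2)
l(a) = 12 + a
j(E, k) = -18 + E
M = 5436/5 (M = -3*(-1208*(-3))/(-18 + 8) = -10872/(-10) = -10872*(-1)/10 = -3*(-1812/5) = 5436/5 ≈ 1087.2)
M + l(n(p)) = 5436/5 + (12 + 7) = 5436/5 + 19 = 5531/5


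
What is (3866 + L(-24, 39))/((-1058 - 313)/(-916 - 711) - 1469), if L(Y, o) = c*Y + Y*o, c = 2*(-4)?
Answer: -2539747/1194346 ≈ -2.1265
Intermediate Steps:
c = -8
L(Y, o) = -8*Y + Y*o
(3866 + L(-24, 39))/((-1058 - 313)/(-916 - 711) - 1469) = (3866 - 24*(-8 + 39))/((-1058 - 313)/(-916 - 711) - 1469) = (3866 - 24*31)/(-1371/(-1627) - 1469) = (3866 - 744)/(-1371*(-1/1627) - 1469) = 3122/(1371/1627 - 1469) = 3122/(-2388692/1627) = 3122*(-1627/2388692) = -2539747/1194346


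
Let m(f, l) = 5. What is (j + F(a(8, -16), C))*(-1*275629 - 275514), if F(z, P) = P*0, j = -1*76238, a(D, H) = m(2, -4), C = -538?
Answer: 42018040034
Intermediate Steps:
a(D, H) = 5
j = -76238
F(z, P) = 0
(j + F(a(8, -16), C))*(-1*275629 - 275514) = (-76238 + 0)*(-1*275629 - 275514) = -76238*(-275629 - 275514) = -76238*(-551143) = 42018040034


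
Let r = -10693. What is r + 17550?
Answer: 6857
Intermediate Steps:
r + 17550 = -10693 + 17550 = 6857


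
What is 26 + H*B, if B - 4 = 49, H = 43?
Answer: 2305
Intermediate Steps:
B = 53 (B = 4 + 49 = 53)
26 + H*B = 26 + 43*53 = 26 + 2279 = 2305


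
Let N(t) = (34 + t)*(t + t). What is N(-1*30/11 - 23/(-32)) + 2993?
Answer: 177460809/61952 ≈ 2864.5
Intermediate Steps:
N(t) = 2*t*(34 + t) (N(t) = (34 + t)*(2*t) = 2*t*(34 + t))
N(-1*30/11 - 23/(-32)) + 2993 = 2*(-1*30/11 - 23/(-32))*(34 + (-1*30/11 - 23/(-32))) + 2993 = 2*(-30*1/11 - 23*(-1/32))*(34 + (-30*1/11 - 23*(-1/32))) + 2993 = 2*(-30/11 + 23/32)*(34 + (-30/11 + 23/32)) + 2993 = 2*(-707/352)*(34 - 707/352) + 2993 = 2*(-707/352)*(11261/352) + 2993 = -7961527/61952 + 2993 = 177460809/61952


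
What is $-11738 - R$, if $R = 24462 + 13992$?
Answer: $-50192$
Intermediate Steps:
$R = 38454$
$-11738 - R = -11738 - 38454 = -50192$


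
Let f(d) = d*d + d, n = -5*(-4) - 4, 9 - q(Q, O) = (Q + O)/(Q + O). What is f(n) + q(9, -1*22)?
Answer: 280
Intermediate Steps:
q(Q, O) = 8 (q(Q, O) = 9 - (Q + O)/(Q + O) = 9 - (O + Q)/(O + Q) = 9 - 1*1 = 9 - 1 = 8)
n = 16 (n = 20 - 4 = 16)
f(d) = d + d² (f(d) = d² + d = d + d²)
f(n) + q(9, -1*22) = 16*(1 + 16) + 8 = 16*17 + 8 = 272 + 8 = 280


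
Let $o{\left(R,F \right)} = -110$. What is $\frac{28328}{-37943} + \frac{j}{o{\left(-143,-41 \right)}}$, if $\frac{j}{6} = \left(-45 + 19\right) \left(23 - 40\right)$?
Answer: $- \frac{51870458}{2086865} \approx -24.856$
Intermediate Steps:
$j = 2652$ ($j = 6 \left(-45 + 19\right) \left(23 - 40\right) = 6 \left(\left(-26\right) \left(-17\right)\right) = 6 \cdot 442 = 2652$)
$\frac{28328}{-37943} + \frac{j}{o{\left(-143,-41 \right)}} = \frac{28328}{-37943} + \frac{2652}{-110} = 28328 \left(- \frac{1}{37943}\right) + 2652 \left(- \frac{1}{110}\right) = - \frac{28328}{37943} - \frac{1326}{55} = - \frac{51870458}{2086865}$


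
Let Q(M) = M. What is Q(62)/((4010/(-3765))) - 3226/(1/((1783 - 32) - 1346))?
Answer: -523941873/401 ≈ -1.3066e+6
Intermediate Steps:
Q(62)/((4010/(-3765))) - 3226/(1/((1783 - 32) - 1346)) = 62/((4010/(-3765))) - 3226/(1/((1783 - 32) - 1346)) = 62/((4010*(-1/3765))) - 3226/(1/(1751 - 1346)) = 62/(-802/753) - 3226/(1/405) = 62*(-753/802) - 3226/1/405 = -23343/401 - 3226*405 = -23343/401 - 1306530 = -523941873/401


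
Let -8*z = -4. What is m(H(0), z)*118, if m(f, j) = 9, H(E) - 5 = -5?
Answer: 1062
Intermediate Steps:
z = ½ (z = -⅛*(-4) = ½ ≈ 0.50000)
H(E) = 0 (H(E) = 5 - 5 = 0)
m(H(0), z)*118 = 9*118 = 1062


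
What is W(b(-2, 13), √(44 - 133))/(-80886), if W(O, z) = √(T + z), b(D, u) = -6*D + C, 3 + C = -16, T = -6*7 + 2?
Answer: -√(-40 + I*√89)/80886 ≈ -9.158e-6 - 7.8726e-5*I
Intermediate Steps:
T = -40 (T = -42 + 2 = -40)
C = -19 (C = -3 - 16 = -19)
b(D, u) = -19 - 6*D (b(D, u) = -6*D - 19 = -19 - 6*D)
W(O, z) = √(-40 + z)
W(b(-2, 13), √(44 - 133))/(-80886) = √(-40 + √(44 - 133))/(-80886) = √(-40 + √(-89))*(-1/80886) = √(-40 + I*√89)*(-1/80886) = -√(-40 + I*√89)/80886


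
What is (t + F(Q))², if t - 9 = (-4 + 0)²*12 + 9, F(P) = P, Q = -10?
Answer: 40000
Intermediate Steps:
t = 210 (t = 9 + ((-4 + 0)²*12 + 9) = 9 + ((-4)²*12 + 9) = 9 + (16*12 + 9) = 9 + (192 + 9) = 9 + 201 = 210)
(t + F(Q))² = (210 - 10)² = 200² = 40000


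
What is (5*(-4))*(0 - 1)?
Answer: 20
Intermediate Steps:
(5*(-4))*(0 - 1) = -20*(-1) = 20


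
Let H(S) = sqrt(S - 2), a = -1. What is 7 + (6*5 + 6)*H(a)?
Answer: 7 + 36*I*sqrt(3) ≈ 7.0 + 62.354*I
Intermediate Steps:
H(S) = sqrt(-2 + S)
7 + (6*5 + 6)*H(a) = 7 + (6*5 + 6)*sqrt(-2 - 1) = 7 + (30 + 6)*sqrt(-3) = 7 + 36*(I*sqrt(3)) = 7 + 36*I*sqrt(3)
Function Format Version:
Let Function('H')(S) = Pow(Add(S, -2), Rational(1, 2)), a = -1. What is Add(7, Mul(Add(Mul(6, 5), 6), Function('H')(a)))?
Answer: Add(7, Mul(36, I, Pow(3, Rational(1, 2)))) ≈ Add(7.0000, Mul(62.354, I))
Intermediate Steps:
Function('H')(S) = Pow(Add(-2, S), Rational(1, 2))
Add(7, Mul(Add(Mul(6, 5), 6), Function('H')(a))) = Add(7, Mul(Add(Mul(6, 5), 6), Pow(Add(-2, -1), Rational(1, 2)))) = Add(7, Mul(Add(30, 6), Pow(-3, Rational(1, 2)))) = Add(7, Mul(36, Mul(I, Pow(3, Rational(1, 2))))) = Add(7, Mul(36, I, Pow(3, Rational(1, 2))))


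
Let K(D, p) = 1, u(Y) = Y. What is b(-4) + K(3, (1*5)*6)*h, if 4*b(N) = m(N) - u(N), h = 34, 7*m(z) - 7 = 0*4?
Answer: 141/4 ≈ 35.250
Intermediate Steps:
m(z) = 1 (m(z) = 1 + (0*4)/7 = 1 + (⅐)*0 = 1 + 0 = 1)
b(N) = ¼ - N/4 (b(N) = (1 - N)/4 = ¼ - N/4)
b(-4) + K(3, (1*5)*6)*h = (¼ - ¼*(-4)) + 1*34 = (¼ + 1) + 34 = 5/4 + 34 = 141/4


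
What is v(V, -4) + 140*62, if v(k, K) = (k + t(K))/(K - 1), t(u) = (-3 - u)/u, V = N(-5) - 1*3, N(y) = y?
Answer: 173633/20 ≈ 8681.7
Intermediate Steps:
V = -8 (V = -5 - 1*3 = -5 - 3 = -8)
t(u) = (-3 - u)/u
v(k, K) = (k + (-3 - K)/K)/(-1 + K) (v(k, K) = (k + (-3 - K)/K)/(K - 1) = (k + (-3 - K)/K)/(-1 + K))
v(V, -4) + 140*62 = (-3 - 1*(-4) - 4*(-8))/((-4)*(-1 - 4)) + 140*62 = -¼*(-3 + 4 + 32)/(-5) + 8680 = -¼*(-⅕)*33 + 8680 = 33/20 + 8680 = 173633/20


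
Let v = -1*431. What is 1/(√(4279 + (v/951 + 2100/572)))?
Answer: √79195753242177/582351689 ≈ 0.015281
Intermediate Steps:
v = -431
1/(√(4279 + (v/951 + 2100/572))) = 1/(√(4279 + (-431/951 + 2100/572))) = 1/(√(4279 + (-431*1/951 + 2100*(1/572)))) = 1/(√(4279 + (-431/951 + 525/143))) = 1/(√(4279 + 437642/135993)) = 1/(√(582351689/135993)) = 1/(√79195753242177/135993) = √79195753242177/582351689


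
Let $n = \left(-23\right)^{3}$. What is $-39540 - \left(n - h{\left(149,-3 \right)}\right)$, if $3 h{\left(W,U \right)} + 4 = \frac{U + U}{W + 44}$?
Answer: $- \frac{15849745}{579} \approx -27374.0$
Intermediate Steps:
$h{\left(W,U \right)} = - \frac{4}{3} + \frac{2 U}{3 \left(44 + W\right)}$ ($h{\left(W,U \right)} = - \frac{4}{3} + \frac{\left(U + U\right) \frac{1}{W + 44}}{3} = - \frac{4}{3} + \frac{2 U \frac{1}{44 + W}}{3} = - \frac{4}{3} + \frac{2 U}{3 \left(44 + W\right)}$)
$n = -12167$
$-39540 - \left(n - h{\left(149,-3 \right)}\right) = -39540 - \left(-12167 - \frac{2 \left(-88 - 3 - 298\right)}{3 \left(44 + 149\right)}\right) = -39540 - \left(-12167 - \frac{2 \left(-88 - 3 - 298\right)}{3 \cdot 193}\right) = -39540 - \left(-12167 - \frac{2}{3} \cdot \frac{1}{193} \left(-389\right)\right) = -39540 - \left(-12167 - - \frac{778}{579}\right) = -39540 - \left(-12167 + \frac{778}{579}\right) = -39540 - - \frac{7043915}{579} = -39540 + \frac{7043915}{579} = - \frac{15849745}{579}$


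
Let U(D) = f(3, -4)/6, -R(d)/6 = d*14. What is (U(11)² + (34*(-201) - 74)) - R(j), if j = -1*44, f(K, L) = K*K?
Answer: -42407/4 ≈ -10602.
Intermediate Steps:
f(K, L) = K²
j = -44
R(d) = -84*d (R(d) = -6*d*14 = -84*d)
U(D) = 3/2 (U(D) = 3²/6 = 9*(⅙) = 3/2)
(U(11)² + (34*(-201) - 74)) - R(j) = ((3/2)² + (34*(-201) - 74)) - (-84)*(-44) = (9/4 + (-6834 - 74)) - 1*3696 = (9/4 - 6908) - 3696 = -27623/4 - 3696 = -42407/4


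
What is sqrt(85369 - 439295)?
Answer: I*sqrt(353926) ≈ 594.92*I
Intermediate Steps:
sqrt(85369 - 439295) = sqrt(-353926) = I*sqrt(353926)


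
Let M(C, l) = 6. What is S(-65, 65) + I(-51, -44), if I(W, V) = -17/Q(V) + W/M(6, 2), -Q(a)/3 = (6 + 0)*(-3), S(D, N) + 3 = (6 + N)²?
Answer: 135788/27 ≈ 5029.2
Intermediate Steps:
S(D, N) = -3 + (6 + N)²
Q(a) = 54 (Q(a) = -3*(6 + 0)*(-3) = -18*(-3) = -3*(-18) = 54)
I(W, V) = -17/54 + W/6
S(-65, 65) + I(-51, -44) = (-3 + (6 + 65)²) + (-17/54 + (⅙)*(-51)) = (-3 + 71²) + (-17/54 - 17/2) = (-3 + 5041) - 238/27 = 5038 - 238/27 = 135788/27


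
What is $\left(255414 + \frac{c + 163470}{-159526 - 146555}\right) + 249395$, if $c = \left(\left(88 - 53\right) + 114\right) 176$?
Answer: $\frac{154512253835}{306081} \approx 5.0481 \cdot 10^{5}$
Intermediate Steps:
$c = 26224$ ($c = \left(\left(88 - 53\right) + 114\right) 176 = \left(35 + 114\right) 176 = 149 \cdot 176 = 26224$)
$\left(255414 + \frac{c + 163470}{-159526 - 146555}\right) + 249395 = \left(255414 + \frac{26224 + 163470}{-159526 - 146555}\right) + 249395 = \left(255414 + \frac{189694}{-306081}\right) + 249395 = \left(255414 + 189694 \left(- \frac{1}{306081}\right)\right) + 249395 = \left(255414 - \frac{189694}{306081}\right) + 249395 = \frac{78177182840}{306081} + 249395 = \frac{154512253835}{306081}$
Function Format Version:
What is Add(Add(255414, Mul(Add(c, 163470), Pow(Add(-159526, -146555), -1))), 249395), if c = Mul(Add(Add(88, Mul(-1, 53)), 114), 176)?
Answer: Rational(154512253835, 306081) ≈ 5.0481e+5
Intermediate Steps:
c = 26224 (c = Mul(Add(Add(88, -53), 114), 176) = Mul(Add(35, 114), 176) = Mul(149, 176) = 26224)
Add(Add(255414, Mul(Add(c, 163470), Pow(Add(-159526, -146555), -1))), 249395) = Add(Add(255414, Mul(Add(26224, 163470), Pow(Add(-159526, -146555), -1))), 249395) = Add(Add(255414, Mul(189694, Pow(-306081, -1))), 249395) = Add(Add(255414, Mul(189694, Rational(-1, 306081))), 249395) = Add(Add(255414, Rational(-189694, 306081)), 249395) = Add(Rational(78177182840, 306081), 249395) = Rational(154512253835, 306081)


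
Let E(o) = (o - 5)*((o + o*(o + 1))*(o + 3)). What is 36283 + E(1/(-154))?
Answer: 20407433702965/562448656 ≈ 36283.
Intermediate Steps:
E(o) = (-5 + o)*(3 + o)*(o + o*(1 + o)) (E(o) = (-5 + o)*((o + o*(1 + o))*(3 + o)) = (-5 + o)*((3 + o)*(o + o*(1 + o))) = (-5 + o)*(3 + o)*(o + o*(1 + o)))
36283 + E(1/(-154)) = 36283 + (-30 + (1/(-154))**3 - 19/(-154))/(-154) = 36283 - (-30 + (-1/154)**3 - 19*(-1/154))/154 = 36283 - (-30 - 1/3652264 + 19/154)/154 = 36283 - 1/154*(-109117317/3652264) = 36283 + 109117317/562448656 = 20407433702965/562448656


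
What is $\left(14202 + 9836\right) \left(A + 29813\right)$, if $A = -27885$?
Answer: $46345264$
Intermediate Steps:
$\left(14202 + 9836\right) \left(A + 29813\right) = \left(14202 + 9836\right) \left(-27885 + 29813\right) = 24038 \cdot 1928 = 46345264$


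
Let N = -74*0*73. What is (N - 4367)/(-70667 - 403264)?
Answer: 4367/473931 ≈ 0.0092144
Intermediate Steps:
N = 0 (N = 0*73 = 0)
(N - 4367)/(-70667 - 403264) = (0 - 4367)/(-70667 - 403264) = -4367/(-473931) = -4367*(-1/473931) = 4367/473931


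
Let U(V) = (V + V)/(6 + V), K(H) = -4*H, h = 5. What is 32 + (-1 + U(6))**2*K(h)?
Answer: 32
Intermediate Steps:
U(V) = 2*V/(6 + V) (U(V) = (2*V)/(6 + V) = 2*V/(6 + V))
32 + (-1 + U(6))**2*K(h) = 32 + (-1 + 2*6/(6 + 6))**2*(-4*5) = 32 + (-1 + 2*6/12)**2*(-20) = 32 + (-1 + 2*6*(1/12))**2*(-20) = 32 + (-1 + 1)**2*(-20) = 32 + 0**2*(-20) = 32 + 0*(-20) = 32 + 0 = 32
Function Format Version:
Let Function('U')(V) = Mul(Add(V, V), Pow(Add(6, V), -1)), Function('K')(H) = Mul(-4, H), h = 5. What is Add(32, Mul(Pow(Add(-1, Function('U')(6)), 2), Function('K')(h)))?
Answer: 32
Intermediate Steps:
Function('U')(V) = Mul(2, V, Pow(Add(6, V), -1)) (Function('U')(V) = Mul(Mul(2, V), Pow(Add(6, V), -1)) = Mul(2, V, Pow(Add(6, V), -1)))
Add(32, Mul(Pow(Add(-1, Function('U')(6)), 2), Function('K')(h))) = Add(32, Mul(Pow(Add(-1, Mul(2, 6, Pow(Add(6, 6), -1))), 2), Mul(-4, 5))) = Add(32, Mul(Pow(Add(-1, Mul(2, 6, Pow(12, -1))), 2), -20)) = Add(32, Mul(Pow(Add(-1, Mul(2, 6, Rational(1, 12))), 2), -20)) = Add(32, Mul(Pow(Add(-1, 1), 2), -20)) = Add(32, Mul(Pow(0, 2), -20)) = Add(32, Mul(0, -20)) = Add(32, 0) = 32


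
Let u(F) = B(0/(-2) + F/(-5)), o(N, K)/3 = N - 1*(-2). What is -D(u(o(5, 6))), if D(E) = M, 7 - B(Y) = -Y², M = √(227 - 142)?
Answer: -√85 ≈ -9.2195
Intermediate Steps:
M = √85 ≈ 9.2195
o(N, K) = 6 + 3*N (o(N, K) = 3*(N - 1*(-2)) = 3*(N + 2) = 3*(2 + N) = 6 + 3*N)
B(Y) = 7 + Y² (B(Y) = 7 - (-1)*Y² = 7 + Y²)
u(F) = 7 + F²/25 (u(F) = 7 + (0/(-2) + F/(-5))² = 7 + (0*(-½) + F*(-⅕))² = 7 + (0 - F/5)² = 7 + (-F/5)² = 7 + F²/25)
D(E) = √85
-D(u(o(5, 6))) = -√85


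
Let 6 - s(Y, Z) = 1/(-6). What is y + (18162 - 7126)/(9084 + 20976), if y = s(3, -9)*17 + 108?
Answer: 3204403/15030 ≈ 213.20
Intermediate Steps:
s(Y, Z) = 37/6 (s(Y, Z) = 6 - 1/(-6) = 6 - 1*(-1/6) = 6 + 1/6 = 37/6)
y = 1277/6 (y = (37/6)*17 + 108 = 629/6 + 108 = 1277/6 ≈ 212.83)
y + (18162 - 7126)/(9084 + 20976) = 1277/6 + (18162 - 7126)/(9084 + 20976) = 1277/6 + 11036/30060 = 1277/6 + 11036*(1/30060) = 1277/6 + 2759/7515 = 3204403/15030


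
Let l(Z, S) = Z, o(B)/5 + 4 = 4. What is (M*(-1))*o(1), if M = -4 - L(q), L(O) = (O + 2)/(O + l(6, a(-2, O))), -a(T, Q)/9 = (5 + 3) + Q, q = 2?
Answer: 0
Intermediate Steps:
o(B) = 0 (o(B) = -20 + 5*4 = -20 + 20 = 0)
a(T, Q) = -72 - 9*Q (a(T, Q) = -9*((5 + 3) + Q) = -9*(8 + Q) = -72 - 9*Q)
L(O) = (2 + O)/(6 + O) (L(O) = (O + 2)/(O + 6) = (2 + O)/(6 + O))
M = -9/2 (M = -4 - (2 + 2)/(6 + 2) = -4 - 4/8 = -4 - 1*½ = -4 - ½ = -9/2 ≈ -4.5000)
(M*(-1))*o(1) = -9/2*(-1)*0 = (9/2)*0 = 0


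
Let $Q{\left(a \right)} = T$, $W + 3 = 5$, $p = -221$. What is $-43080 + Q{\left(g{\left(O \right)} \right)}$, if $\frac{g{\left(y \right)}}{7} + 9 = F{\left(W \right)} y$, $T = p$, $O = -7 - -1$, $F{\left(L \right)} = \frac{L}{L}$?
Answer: $-43301$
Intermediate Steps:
$W = 2$ ($W = -3 + 5 = 2$)
$F{\left(L \right)} = 1$
$O = -6$ ($O = -7 + 1 = -6$)
$T = -221$
$g{\left(y \right)} = -63 + 7 y$ ($g{\left(y \right)} = -63 + 7 \cdot 1 y = -63 + 7 y$)
$Q{\left(a \right)} = -221$
$-43080 + Q{\left(g{\left(O \right)} \right)} = -43080 - 221 = -43301$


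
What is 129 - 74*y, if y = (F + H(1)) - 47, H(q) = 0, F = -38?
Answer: 6419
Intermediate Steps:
y = -85 (y = (-38 + 0) - 47 = -38 - 47 = -85)
129 - 74*y = 129 - 74*(-85) = 129 + 6290 = 6419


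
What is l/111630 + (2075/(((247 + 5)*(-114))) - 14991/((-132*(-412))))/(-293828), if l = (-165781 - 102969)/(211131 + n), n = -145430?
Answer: -165814237430278483/4676168224561093977024 ≈ -3.5459e-5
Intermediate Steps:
l = -268750/65701 (l = (-165781 - 102969)/(211131 - 145430) = -268750/65701 ≈ -4.0905)
l/111630 + (2075/(((247 + 5)*(-114))) - 14991/((-132*(-412))))/(-293828) = -268750/65701/111630 + (2075/(((247 + 5)*(-114))) - 14991/((-132*(-412))))/(-293828) = -268750/65701*1/111630 + (2075/((252*(-114))) - 14991/54384)*(-1/293828) = -26875/733420263 + (2075/(-28728) - 14991*1/54384)*(-1/293828) = -26875/733420263 + (2075*(-1/28728) - 4997/18128)*(-1/293828) = -26875/733420263 + (-2075/28728 - 4997/18128)*(-1/293828) = -26875/733420263 - 22646177/65097648*(-1/293828) = -26875/733420263 + 22646177/19127511716544 = -165814237430278483/4676168224561093977024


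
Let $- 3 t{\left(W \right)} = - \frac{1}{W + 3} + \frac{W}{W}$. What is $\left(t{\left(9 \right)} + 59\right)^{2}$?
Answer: $\frac{4464769}{1296} \approx 3445.0$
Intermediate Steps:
$t{\left(W \right)} = - \frac{1}{3} + \frac{1}{3 \left(3 + W\right)}$ ($t{\left(W \right)} = - \frac{- \frac{1}{W + 3} + \frac{W}{W}}{3} = - \frac{- \frac{1}{3 + W} + 1}{3} = - \frac{1 - \frac{1}{3 + W}}{3} = - \frac{1}{3} + \frac{1}{3 \left(3 + W\right)}$)
$\left(t{\left(9 \right)} + 59\right)^{2} = \left(\frac{-2 - 9}{3 \left(3 + 9\right)} + 59\right)^{2} = \left(\frac{-2 - 9}{3 \cdot 12} + 59\right)^{2} = \left(\frac{1}{3} \cdot \frac{1}{12} \left(-11\right) + 59\right)^{2} = \left(- \frac{11}{36} + 59\right)^{2} = \left(\frac{2113}{36}\right)^{2} = \frac{4464769}{1296}$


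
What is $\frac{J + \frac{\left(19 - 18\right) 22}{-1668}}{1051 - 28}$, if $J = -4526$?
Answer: $- \frac{3774695}{853182} \approx -4.4243$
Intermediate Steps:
$\frac{J + \frac{\left(19 - 18\right) 22}{-1668}}{1051 - 28} = \frac{-4526 + \frac{\left(19 - 18\right) 22}{-1668}}{1051 - 28} = \frac{-4526 + 1 \cdot 22 \left(- \frac{1}{1668}\right)}{1023} = \left(-4526 + 22 \left(- \frac{1}{1668}\right)\right) \frac{1}{1023} = \left(-4526 - \frac{11}{834}\right) \frac{1}{1023} = \left(- \frac{3774695}{834}\right) \frac{1}{1023} = - \frac{3774695}{853182}$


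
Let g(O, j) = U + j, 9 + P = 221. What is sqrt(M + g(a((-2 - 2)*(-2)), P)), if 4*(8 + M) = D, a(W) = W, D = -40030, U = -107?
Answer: I*sqrt(39642)/2 ≈ 99.552*I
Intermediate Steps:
P = 212 (P = -9 + 221 = 212)
M = -20031/2 (M = -8 + (1/4)*(-40030) = -8 - 20015/2 = -20031/2 ≈ -10016.)
g(O, j) = -107 + j
sqrt(M + g(a((-2 - 2)*(-2)), P)) = sqrt(-20031/2 + (-107 + 212)) = sqrt(-20031/2 + 105) = sqrt(-19821/2) = I*sqrt(39642)/2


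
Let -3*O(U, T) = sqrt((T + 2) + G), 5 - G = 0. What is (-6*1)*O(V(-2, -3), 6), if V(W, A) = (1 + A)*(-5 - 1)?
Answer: 2*sqrt(13) ≈ 7.2111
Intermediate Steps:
G = 5 (G = 5 - 1*0 = 5 + 0 = 5)
V(W, A) = -6 - 6*A (V(W, A) = (1 + A)*(-6) = -6 - 6*A)
O(U, T) = -sqrt(7 + T)/3 (O(U, T) = -sqrt((T + 2) + 5)/3 = -sqrt((2 + T) + 5)/3 = -sqrt(7 + T)/3)
(-6*1)*O(V(-2, -3), 6) = (-6*1)*(-sqrt(7 + 6)/3) = -(-2)*sqrt(13) = 2*sqrt(13)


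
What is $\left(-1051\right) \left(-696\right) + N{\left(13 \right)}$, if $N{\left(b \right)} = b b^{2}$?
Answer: $733693$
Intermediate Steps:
$N{\left(b \right)} = b^{3}$
$\left(-1051\right) \left(-696\right) + N{\left(13 \right)} = \left(-1051\right) \left(-696\right) + 13^{3} = 731496 + 2197 = 733693$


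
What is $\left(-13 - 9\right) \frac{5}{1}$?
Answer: $-110$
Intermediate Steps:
$\left(-13 - 9\right) \frac{5}{1} = \left(-13 - 9\right) 5 \cdot 1 = \left(-22\right) 5 = -110$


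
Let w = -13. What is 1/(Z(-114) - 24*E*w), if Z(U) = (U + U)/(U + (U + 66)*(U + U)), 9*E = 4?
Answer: 285/39514 ≈ 0.0072126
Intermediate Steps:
E = 4/9 (E = (⅑)*4 = 4/9 ≈ 0.44444)
Z(U) = 2*U/(U + 2*U*(66 + U)) (Z(U) = (2*U)/(U + (66 + U)*(2*U)) = (2*U)/(U + 2*U*(66 + U)) = 2*U/(U + 2*U*(66 + U)))
1/(Z(-114) - 24*E*w) = 1/(2/(133 + 2*(-114)) - 24*(4/9)*(-13)) = 1/(2/(133 - 228) - 32*(-13)/3) = 1/(2/(-95) - 1*(-416/3)) = 1/(2*(-1/95) + 416/3) = 1/(-2/95 + 416/3) = 1/(39514/285) = 285/39514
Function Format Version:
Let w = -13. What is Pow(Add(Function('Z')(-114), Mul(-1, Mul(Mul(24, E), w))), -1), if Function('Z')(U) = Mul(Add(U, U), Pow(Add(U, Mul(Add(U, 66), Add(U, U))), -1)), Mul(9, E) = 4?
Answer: Rational(285, 39514) ≈ 0.0072126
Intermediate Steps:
E = Rational(4, 9) (E = Mul(Rational(1, 9), 4) = Rational(4, 9) ≈ 0.44444)
Function('Z')(U) = Mul(2, U, Pow(Add(U, Mul(2, U, Add(66, U))), -1)) (Function('Z')(U) = Mul(Mul(2, U), Pow(Add(U, Mul(Add(66, U), Mul(2, U))), -1)) = Mul(Mul(2, U), Pow(Add(U, Mul(2, U, Add(66, U))), -1)) = Mul(2, U, Pow(Add(U, Mul(2, U, Add(66, U))), -1)))
Pow(Add(Function('Z')(-114), Mul(-1, Mul(Mul(24, E), w))), -1) = Pow(Add(Mul(2, Pow(Add(133, Mul(2, -114)), -1)), Mul(-1, Mul(Mul(24, Rational(4, 9)), -13))), -1) = Pow(Add(Mul(2, Pow(Add(133, -228), -1)), Mul(-1, Mul(Rational(32, 3), -13))), -1) = Pow(Add(Mul(2, Pow(-95, -1)), Mul(-1, Rational(-416, 3))), -1) = Pow(Add(Mul(2, Rational(-1, 95)), Rational(416, 3)), -1) = Pow(Add(Rational(-2, 95), Rational(416, 3)), -1) = Pow(Rational(39514, 285), -1) = Rational(285, 39514)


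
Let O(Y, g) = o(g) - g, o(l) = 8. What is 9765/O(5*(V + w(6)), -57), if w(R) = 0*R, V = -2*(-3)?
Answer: 1953/13 ≈ 150.23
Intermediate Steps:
V = 6
w(R) = 0
O(Y, g) = 8 - g
9765/O(5*(V + w(6)), -57) = 9765/(8 - 1*(-57)) = 9765/(8 + 57) = 9765/65 = 9765*(1/65) = 1953/13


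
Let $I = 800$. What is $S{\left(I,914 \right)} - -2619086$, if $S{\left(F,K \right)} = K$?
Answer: $2620000$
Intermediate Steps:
$S{\left(I,914 \right)} - -2619086 = 914 - -2619086 = 914 + 2619086 = 2620000$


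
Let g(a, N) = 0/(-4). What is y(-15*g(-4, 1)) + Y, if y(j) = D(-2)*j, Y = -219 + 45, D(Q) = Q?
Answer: -174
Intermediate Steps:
g(a, N) = 0 (g(a, N) = 0*(-¼) = 0)
Y = -174
y(j) = -2*j
y(-15*g(-4, 1)) + Y = -(-30)*0 - 174 = -2*0 - 174 = 0 - 174 = -174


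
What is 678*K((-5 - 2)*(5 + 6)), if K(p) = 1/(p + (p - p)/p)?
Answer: -678/77 ≈ -8.8052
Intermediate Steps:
K(p) = 1/p (K(p) = 1/(p + 0/p) = 1/(p + 0) = 1/p)
678*K((-5 - 2)*(5 + 6)) = 678/(((-5 - 2)*(5 + 6))) = 678/((-7*11)) = 678/(-77) = 678*(-1/77) = -678/77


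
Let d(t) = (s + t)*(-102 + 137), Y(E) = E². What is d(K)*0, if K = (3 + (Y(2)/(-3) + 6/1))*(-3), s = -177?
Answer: 0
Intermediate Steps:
K = -23 (K = (3 + (2²/(-3) + 6/1))*(-3) = (3 + (4*(-⅓) + 6*1))*(-3) = (3 + (-4/3 + 6))*(-3) = (3 + 14/3)*(-3) = (23/3)*(-3) = -23)
d(t) = -6195 + 35*t (d(t) = (-177 + t)*(-102 + 137) = (-177 + t)*35 = -6195 + 35*t)
d(K)*0 = (-6195 + 35*(-23))*0 = (-6195 - 805)*0 = -7000*0 = 0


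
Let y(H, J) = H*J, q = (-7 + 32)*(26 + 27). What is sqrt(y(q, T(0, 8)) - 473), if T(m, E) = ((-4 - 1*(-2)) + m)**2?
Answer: sqrt(4827) ≈ 69.477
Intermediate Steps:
q = 1325 (q = 25*53 = 1325)
T(m, E) = (-2 + m)**2 (T(m, E) = ((-4 + 2) + m)**2 = (-2 + m)**2)
sqrt(y(q, T(0, 8)) - 473) = sqrt(1325*(-2 + 0)**2 - 473) = sqrt(1325*(-2)**2 - 473) = sqrt(1325*4 - 473) = sqrt(5300 - 473) = sqrt(4827)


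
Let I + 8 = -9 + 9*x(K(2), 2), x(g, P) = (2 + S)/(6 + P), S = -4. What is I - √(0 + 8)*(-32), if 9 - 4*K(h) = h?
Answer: -77/4 + 64*√2 ≈ 71.260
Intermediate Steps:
K(h) = 9/4 - h/4
x(g, P) = -2/(6 + P) (x(g, P) = (2 - 4)/(6 + P) = -2/(6 + P))
I = -77/4 (I = -8 + (-9 + 9*(-2/(6 + 2))) = -8 + (-9 + 9*(-2/8)) = -8 + (-9 + 9*(-2*⅛)) = -8 + (-9 + 9*(-¼)) = -8 + (-9 - 9/4) = -8 - 45/4 = -77/4 ≈ -19.250)
I - √(0 + 8)*(-32) = -77/4 - √(0 + 8)*(-32) = -77/4 - √8*(-32) = -77/4 - 2*√2*(-32) = -77/4 - (-64)*√2 = -77/4 + 64*√2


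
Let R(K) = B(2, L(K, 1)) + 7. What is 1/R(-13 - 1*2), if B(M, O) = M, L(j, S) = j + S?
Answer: ⅑ ≈ 0.11111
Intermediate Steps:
L(j, S) = S + j
R(K) = 9 (R(K) = 2 + 7 = 9)
1/R(-13 - 1*2) = 1/9 = ⅑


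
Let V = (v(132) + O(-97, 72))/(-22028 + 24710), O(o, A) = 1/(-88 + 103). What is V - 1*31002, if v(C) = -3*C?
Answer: -1247216399/40230 ≈ -31002.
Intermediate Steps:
O(o, A) = 1/15
V = -5939/40230 (V = (-3*132 + 1/15)/(-22028 + 24710) = (-396 + 1/15)/2682 = -5939/15*1/2682 = -5939/40230 ≈ -0.14763)
V - 1*31002 = -5939/40230 - 1*31002 = -5939/40230 - 31002 = -1247216399/40230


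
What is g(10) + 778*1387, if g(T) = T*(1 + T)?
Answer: 1079196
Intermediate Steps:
g(10) + 778*1387 = 10*(1 + 10) + 778*1387 = 10*11 + 1079086 = 110 + 1079086 = 1079196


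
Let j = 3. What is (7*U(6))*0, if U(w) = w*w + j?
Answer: 0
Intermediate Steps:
U(w) = 3 + w² (U(w) = w*w + 3 = w² + 3 = 3 + w²)
(7*U(6))*0 = (7*(3 + 6²))*0 = (7*(3 + 36))*0 = (7*39)*0 = 273*0 = 0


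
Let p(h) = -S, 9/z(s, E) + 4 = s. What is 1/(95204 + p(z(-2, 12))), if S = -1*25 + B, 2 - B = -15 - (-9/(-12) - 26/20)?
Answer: 20/1904251 ≈ 1.0503e-5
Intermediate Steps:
B = 329/20 (B = 2 - (-15 - (-9/(-12) - 26/20)) = 2 - (-15 - (-9*(-1/12) - 26*1/20)) = 2 - (-15 - (3/4 - 13/10)) = 2 - (-15 - 1*(-11/20)) = 2 - (-15 + 11/20) = 2 - 1*(-289/20) = 2 + 289/20 = 329/20 ≈ 16.450)
z(s, E) = 9/(-4 + s)
S = -171/20 (S = -1*25 + 329/20 = -25 + 329/20 = -171/20 ≈ -8.5500)
p(h) = 171/20 (p(h) = -1*(-171/20) = 171/20)
1/(95204 + p(z(-2, 12))) = 1/(95204 + 171/20) = 1/(1904251/20) = 20/1904251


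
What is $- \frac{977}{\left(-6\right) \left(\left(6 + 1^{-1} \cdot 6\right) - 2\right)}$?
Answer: $\frac{977}{60} \approx 16.283$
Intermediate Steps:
$- \frac{977}{\left(-6\right) \left(\left(6 + 1^{-1} \cdot 6\right) - 2\right)} = - \frac{977}{\left(-6\right) \left(\left(6 + 1 \cdot 6\right) - 2\right)} = - \frac{977}{\left(-6\right) \left(\left(6 + 6\right) - 2\right)} = - \frac{977}{\left(-6\right) \left(12 - 2\right)} = - \frac{977}{\left(-6\right) 10} = - \frac{977}{-60} = \left(-977\right) \left(- \frac{1}{60}\right) = \frac{977}{60}$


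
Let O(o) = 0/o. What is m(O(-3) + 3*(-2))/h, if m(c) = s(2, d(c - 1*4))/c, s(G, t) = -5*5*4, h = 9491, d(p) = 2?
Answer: 50/28473 ≈ 0.0017560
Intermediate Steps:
O(o) = 0
s(G, t) = -100 (s(G, t) = -25*4 = -100)
m(c) = -100/c
m(O(-3) + 3*(-2))/h = -100/(0 + 3*(-2))/9491 = -100/(0 - 6)*(1/9491) = -100/(-6)*(1/9491) = -100*(-⅙)*(1/9491) = (50/3)*(1/9491) = 50/28473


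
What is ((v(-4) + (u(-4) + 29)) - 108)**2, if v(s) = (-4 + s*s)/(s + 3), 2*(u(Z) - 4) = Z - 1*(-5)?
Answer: 29929/4 ≈ 7482.3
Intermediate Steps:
u(Z) = 13/2 + Z/2 (u(Z) = 4 + (Z - 1*(-5))/2 = 4 + (Z + 5)/2 = 4 + (5 + Z)/2 = 4 + (5/2 + Z/2) = 13/2 + Z/2)
v(s) = (-4 + s**2)/(3 + s)
((v(-4) + (u(-4) + 29)) - 108)**2 = (((-4 + (-4)**2)/(3 - 4) + ((13/2 + (1/2)*(-4)) + 29)) - 108)**2 = (((-4 + 16)/(-1) + ((13/2 - 2) + 29)) - 108)**2 = ((-1*12 + (9/2 + 29)) - 108)**2 = ((-12 + 67/2) - 108)**2 = (43/2 - 108)**2 = (-173/2)**2 = 29929/4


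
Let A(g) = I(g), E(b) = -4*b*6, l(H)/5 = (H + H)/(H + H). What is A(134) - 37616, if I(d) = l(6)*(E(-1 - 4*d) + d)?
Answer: 27494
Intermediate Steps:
l(H) = 5 (l(H) = 5*((H + H)/(H + H)) = 5*((2*H)/((2*H))) = 5*((2*H)*(1/(2*H))) = 5*1 = 5)
E(b) = -24*b
I(d) = 120 + 485*d (I(d) = 5*(-24*(-1 - 4*d) + d) = 5*((24 + 96*d) + d) = 5*(24 + 97*d) = 120 + 485*d)
A(g) = 120 + 485*g
A(134) - 37616 = (120 + 485*134) - 37616 = (120 + 64990) - 37616 = 65110 - 37616 = 27494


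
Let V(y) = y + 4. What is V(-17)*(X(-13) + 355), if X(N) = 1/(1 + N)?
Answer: -55367/12 ≈ -4613.9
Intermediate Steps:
V(y) = 4 + y
V(-17)*(X(-13) + 355) = (4 - 17)*(1/(1 - 13) + 355) = -13*(1/(-12) + 355) = -13*(-1/12 + 355) = -13*4259/12 = -55367/12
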